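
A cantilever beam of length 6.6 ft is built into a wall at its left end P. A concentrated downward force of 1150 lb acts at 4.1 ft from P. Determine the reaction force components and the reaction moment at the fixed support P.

P_x = 0, P_y = 1150 lb, M_P = 4715 lb·ft

ΣF_x = 0: P_x = 0.
ΣF_y = 0: P_y − 1150 = 0 → P_y = 1150 lb.
ΣM about P: M_P − 1150·4.1 = 0 → M_P = 4715 lb·ft.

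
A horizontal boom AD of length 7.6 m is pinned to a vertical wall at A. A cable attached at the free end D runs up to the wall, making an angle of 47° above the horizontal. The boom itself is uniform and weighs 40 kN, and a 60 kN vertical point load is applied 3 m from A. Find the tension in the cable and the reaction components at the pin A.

T = 59.73 kN, A_x = 40.74 kN, A_y = 56.32 kN

ΣM about A: T·sin47°·7.6 − 40·3.8 − 60·3 = 0 → T = 332/(7.6·0.731354) = 59.7306 ≈ 59.73 kN.
ΣF_x = 0: A_x − T·cos47° = 0 → A_x = 59.7306 × 0.681998 = 40.74 kN.
ΣF_y = 0: A_y + T·sin47° − 40 − 60 = 0 → A_y = 100 − 59.7306 × 0.731354 = 56.32 kN.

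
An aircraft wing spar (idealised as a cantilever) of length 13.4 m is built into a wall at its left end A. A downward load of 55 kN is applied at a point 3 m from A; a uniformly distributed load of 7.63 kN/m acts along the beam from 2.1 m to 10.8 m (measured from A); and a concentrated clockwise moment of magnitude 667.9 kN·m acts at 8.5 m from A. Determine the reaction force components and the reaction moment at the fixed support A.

A_x = 0, A_y = 121.4 kN, M_A = 1261 kN·m

Resultant of the distributed load: 7.63 × 8.7 = 66.381 kN at 6.45 m from A.
ΣF_x = 0: A_x = 0.
ΣF_y = 0: A_y − 55 − 7.63·8.7 = 0 → A_y = 121.4 kN.
ΣM about A: M_A − 55·3 − (7.63·8.7)·6.45 − 667.9 = 0 → M_A = 1261 kN·m.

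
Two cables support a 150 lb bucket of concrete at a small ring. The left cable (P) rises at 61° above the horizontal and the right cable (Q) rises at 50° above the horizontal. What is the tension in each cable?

T_P = 103.3 lb, T_Q = 77.90 lb

ΣF_x = 0: −T_P·cos61° + T_Q·cos50° = 0 → T_Q = 0.75423·T_P.
ΣF_y = 0: T_P·sin61° + T_Q·sin50° = 150.
Substitute: T_P·(0.87462 + 0.75423·0.766044) = 150 → T_P = 103.278 ≈ 103.3 lb.
Then T_Q = 0.75423 × 103.278 = 77.90 lb.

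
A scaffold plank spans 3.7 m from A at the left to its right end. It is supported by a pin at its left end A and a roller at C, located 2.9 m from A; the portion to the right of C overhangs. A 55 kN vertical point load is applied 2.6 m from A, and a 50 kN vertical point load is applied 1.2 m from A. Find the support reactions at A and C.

ΣM about A: C_y·2.9 − 55·2.6 − 50·1.2 = 0 → C_y = 203/2.9 = 70.00 kN.
ΣF_y = 0: A_y + 70 − 55 − 50 = 0 → A_y = 35.00 kN.
ΣF_x = 0: no horizontal applied forces, so A_x = 0.

A_x = 0, A_y = 35.00 kN, C_y = 70.00 kN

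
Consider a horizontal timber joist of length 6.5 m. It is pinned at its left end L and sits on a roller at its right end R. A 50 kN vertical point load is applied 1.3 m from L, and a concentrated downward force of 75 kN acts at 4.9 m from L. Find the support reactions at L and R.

Moments about L: R_y·6.5 − 50·1.3 − 75·4.9 = 0 → R_y = 432.5/6.5 = 66.5385 ≈ 66.54 kN.
ΣF_y = 0: L_y + 66.5385 − 50 − 75 = 0 → L_y = 58.46 kN.
ΣF_x = 0: no horizontal applied forces, so L_x = 0.

L_x = 0, L_y = 58.46 kN, R_y = 66.54 kN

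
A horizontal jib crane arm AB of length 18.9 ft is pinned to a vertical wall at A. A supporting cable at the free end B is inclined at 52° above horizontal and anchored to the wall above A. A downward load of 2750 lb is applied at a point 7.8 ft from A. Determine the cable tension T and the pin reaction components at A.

T = 1440 lb, A_x = 886.7 lb, A_y = 1615 lb

ΣM about A: T·sin52°·18.9 − 2750·7.8 = 0 → T = 21450/(18.9·0.788011) = 1440.23 ≈ 1440 lb.
ΣF_x = 0: A_x − T·cos52° = 0 → A_x = 1440.23 × 0.615661 = 886.7 lb.
ΣF_y = 0: A_y + T·sin52° − 2750 = 0 → A_y = 2750 − 1440.23 × 0.788011 = 1615 lb.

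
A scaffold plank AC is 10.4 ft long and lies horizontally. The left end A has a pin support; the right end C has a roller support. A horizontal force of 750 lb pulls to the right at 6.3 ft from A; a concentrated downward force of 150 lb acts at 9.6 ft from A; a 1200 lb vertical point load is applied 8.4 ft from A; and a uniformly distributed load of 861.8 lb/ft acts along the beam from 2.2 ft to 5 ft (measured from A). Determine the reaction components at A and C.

A_x = -750.0 lb, A_y = 1820 lb, C_y = 1943 lb

Resultant of the distributed load: 861.8 × 2.8 = 2413.04 lb at 3.6 ft from A.
Moments about A: C_y·10.4 − 150·9.6 − 1200·8.4 − (861.8·2.8)·3.6 = 0 → C_y = 20206.944/10.4 = 1942.98 ≈ 1943 lb.
ΣF_y = 0: A_y + 1942.98 − 150 − 1200 − 861.8·2.8 = 0 → A_y = 1820 lb.
ΣF_x = 0: A_x + 750 = 0 → A_x = -750.0 lb.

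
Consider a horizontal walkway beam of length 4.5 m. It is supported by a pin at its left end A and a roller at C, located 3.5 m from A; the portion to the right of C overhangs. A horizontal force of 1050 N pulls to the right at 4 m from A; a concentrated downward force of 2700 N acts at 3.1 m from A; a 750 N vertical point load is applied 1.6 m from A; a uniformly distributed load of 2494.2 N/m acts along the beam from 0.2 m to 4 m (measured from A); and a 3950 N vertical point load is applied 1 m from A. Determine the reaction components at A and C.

Resultant of the distributed load: 2494.2 × 3.8 = 9477.96 N at 2.1 m from A.
Taking moments about A: C_y·3.5 − 2700·3.1 − 750·1.6 − (2494.2·3.8)·2.1 − 3950·1 = 0 → C_y = 33423.716/3.5 = 9549.63 ≈ 9550 N.
ΣF_y = 0: A_y + 9549.63 − 2700 − 750 − 2494.2·3.8 − 3950 = 0 → A_y = 7328 N.
ΣF_x = 0: A_x + 1050 = 0 → A_x = -1050 N.

A_x = -1050 N, A_y = 7328 N, C_y = 9550 N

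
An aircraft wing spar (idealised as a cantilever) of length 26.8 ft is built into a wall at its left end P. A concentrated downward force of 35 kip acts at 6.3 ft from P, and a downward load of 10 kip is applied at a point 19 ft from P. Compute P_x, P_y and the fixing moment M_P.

ΣF_x = 0: P_x = 0.
ΣF_y = 0: P_y − 35 − 10 = 0 → P_y = 45.00 kip.
ΣM about P: M_P − 35·6.3 − 10·19 = 0 → M_P = 410.5 kip·ft.

P_x = 0, P_y = 45.00 kip, M_P = 410.5 kip·ft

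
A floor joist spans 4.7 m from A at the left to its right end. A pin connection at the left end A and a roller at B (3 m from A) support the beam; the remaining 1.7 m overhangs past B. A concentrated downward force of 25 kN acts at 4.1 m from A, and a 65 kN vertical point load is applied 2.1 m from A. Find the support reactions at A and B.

A_x = 0, A_y = 10.33 kN, B_y = 79.67 kN

ΣM about A: B_y·3 − 25·4.1 − 65·2.1 = 0 → B_y = 239/3 = 79.6667 ≈ 79.67 kN.
ΣF_y = 0: A_y + 79.6667 − 25 − 65 = 0 → A_y = 10.33 kN.
ΣF_x = 0: no horizontal applied forces, so A_x = 0.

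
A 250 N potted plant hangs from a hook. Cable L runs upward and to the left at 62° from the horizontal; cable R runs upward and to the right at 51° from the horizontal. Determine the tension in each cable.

ΣF_x = 0: −T_L·cos62° + T_R·cos51° = 0 → T_R = 0.745998·T_L.
ΣF_y = 0: T_L·sin62° + T_R·sin51° = 250.
Substitute: T_L·(0.882948 + 0.745998·0.777146) = 250 → T_L = 170.917 ≈ 170.9 N.
Then T_R = 0.745998 × 170.917 = 127.5 N.

T_L = 170.9 N, T_R = 127.5 N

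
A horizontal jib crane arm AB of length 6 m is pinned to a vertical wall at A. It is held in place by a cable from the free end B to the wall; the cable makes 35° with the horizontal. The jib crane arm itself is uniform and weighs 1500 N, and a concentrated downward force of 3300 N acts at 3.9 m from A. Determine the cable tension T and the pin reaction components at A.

ΣM about A: T·sin35°·6 − 1500·3 − 3300·3.9 = 0 → T = 17370/(6·0.573576) = 5047.28 ≈ 5047 N.
ΣF_x = 0: A_x − T·cos35° = 0 → A_x = 5047.28 × 0.819152 = 4134 N.
ΣF_y = 0: A_y + T·sin35° − 1500 − 3300 = 0 → A_y = 4800 − 5047.28 × 0.573576 = 1905 N.

T = 5047 N, A_x = 4134 N, A_y = 1905 N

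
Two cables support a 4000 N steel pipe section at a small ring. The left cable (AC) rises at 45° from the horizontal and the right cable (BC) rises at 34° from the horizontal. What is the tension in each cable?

T_AC = 3378 N, T_BC = 2881 N

ΣF_x = 0: −T_AC·cos45° + T_BC·cos34° = 0 → T_BC = 0.852925·T_AC.
ΣF_y = 0: T_AC·sin45° + T_BC·sin34° = 4000.
Substitute: T_AC·(0.707107 + 0.852925·0.559193) = 4000 → T_AC = 3378.22 ≈ 3378 N.
Then T_BC = 0.852925 × 3378.22 = 2881 N.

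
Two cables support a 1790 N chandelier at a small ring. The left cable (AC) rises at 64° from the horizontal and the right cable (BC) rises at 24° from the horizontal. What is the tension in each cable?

ΣF_x = 0: −T_AC·cos64° + T_BC·cos24° = 0 → T_BC = 0.479857·T_AC.
ΣF_y = 0: T_AC·sin64° + T_BC·sin24° = 1790.
Substitute: T_AC·(0.898794 + 0.479857·0.406737) = 1790 → T_AC = 1636.24 ≈ 1636 N.
Then T_BC = 0.479857 × 1636.24 = 785.2 N.

T_AC = 1636 N, T_BC = 785.2 N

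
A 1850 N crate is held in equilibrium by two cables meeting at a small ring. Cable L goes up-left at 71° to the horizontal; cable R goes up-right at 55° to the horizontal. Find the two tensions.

ΣF_x = 0: −T_L·cos71° + T_R·cos55° = 0 → T_R = 0.567611·T_L.
ΣF_y = 0: T_L·sin71° + T_R·sin55° = 1850.
Substitute: T_L·(0.945519 + 0.567611·0.819152) = 1850 → T_L = 1311.61 ≈ 1312 N.
Then T_R = 0.567611 × 1311.61 = 744.5 N.

T_L = 1312 N, T_R = 744.5 N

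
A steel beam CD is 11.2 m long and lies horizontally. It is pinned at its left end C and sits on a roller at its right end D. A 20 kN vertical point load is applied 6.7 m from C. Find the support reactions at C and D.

ΣM about C: D_y·11.2 − 20·6.7 = 0 → D_y = 134/11.2 = 11.9643 ≈ 11.96 kN.
ΣF_y = 0: C_y + 11.9643 − 20 = 0 → C_y = 8.036 kN.
ΣF_x = 0: no horizontal applied forces, so C_x = 0.

C_x = 0, C_y = 8.036 kN, D_y = 11.96 kN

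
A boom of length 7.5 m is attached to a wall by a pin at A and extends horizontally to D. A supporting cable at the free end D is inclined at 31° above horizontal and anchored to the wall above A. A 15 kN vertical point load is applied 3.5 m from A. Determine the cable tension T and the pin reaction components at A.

ΣM about A: T·sin31°·7.5 − 15·3.5 = 0 → T = 52.5/(7.5·0.515038) = 13.5912 ≈ 13.59 kN.
ΣF_x = 0: A_x − T·cos31° = 0 → A_x = 13.5912 × 0.857167 = 11.65 kN.
ΣF_y = 0: A_y + T·sin31° − 15 = 0 → A_y = 15 − 13.5912 × 0.515038 = 8.000 kN.

T = 13.59 kN, A_x = 11.65 kN, A_y = 8.000 kN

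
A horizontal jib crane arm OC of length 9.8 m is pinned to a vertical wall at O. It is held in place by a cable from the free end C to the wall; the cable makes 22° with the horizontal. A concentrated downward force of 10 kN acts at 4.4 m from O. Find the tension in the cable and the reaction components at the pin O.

T = 11.99 kN, O_x = 11.11 kN, O_y = 5.510 kN

ΣM about O: T·sin22°·9.8 − 10·4.4 = 0 → T = 44/(9.8·0.374607) = 11.9853 ≈ 11.99 kN.
ΣF_x = 0: O_x − T·cos22° = 0 → O_x = 11.9853 × 0.927184 = 11.11 kN.
ΣF_y = 0: O_y + T·sin22° − 10 = 0 → O_y = 10 − 11.9853 × 0.374607 = 5.510 kN.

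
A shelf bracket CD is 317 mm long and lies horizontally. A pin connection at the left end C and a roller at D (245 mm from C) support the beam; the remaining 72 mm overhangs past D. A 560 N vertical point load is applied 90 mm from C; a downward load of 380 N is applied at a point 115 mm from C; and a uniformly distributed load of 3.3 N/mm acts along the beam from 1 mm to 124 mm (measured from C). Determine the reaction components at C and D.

Resultant of the distributed load: 3.3 × 123 = 405.9 N at 62.5 mm from C.
Taking moments about C: D_y·245 − 560·90 − 380·115 − (3.3·123)·62.5 = 0 → D_y = 119468.75/245 = 487.628 ≈ 487.6 N.
ΣF_y = 0: C_y + 487.628 − 560 − 380 − 3.3·123 = 0 → C_y = 858.3 N.
ΣF_x = 0: no horizontal applied forces, so C_x = 0.

C_x = 0, C_y = 858.3 N, D_y = 487.6 N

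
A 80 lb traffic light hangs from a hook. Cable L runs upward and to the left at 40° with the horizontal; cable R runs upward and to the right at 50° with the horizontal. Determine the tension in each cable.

T_L = 51.42 lb, T_R = 61.28 lb

ΣF_x = 0: −T_L·cos40° + T_R·cos50° = 0 → T_R = 1.19175·T_L.
ΣF_y = 0: T_L·sin40° + T_R·sin50° = 80.
Substitute: T_L·(0.642788 + 1.19175·0.766044) = 80 → T_L = 51.4231 ≈ 51.42 lb.
Then T_R = 1.19175 × 51.4231 = 61.28 lb.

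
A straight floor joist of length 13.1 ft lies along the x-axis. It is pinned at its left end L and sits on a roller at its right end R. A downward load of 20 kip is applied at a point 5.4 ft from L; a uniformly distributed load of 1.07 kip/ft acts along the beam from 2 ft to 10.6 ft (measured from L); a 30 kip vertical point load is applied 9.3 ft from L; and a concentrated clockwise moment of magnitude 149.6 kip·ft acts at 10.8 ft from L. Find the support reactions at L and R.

L_x = 0, L_y = 13.81 kip, R_y = 45.39 kip

Resultant of the distributed load: 1.07 × 8.6 = 9.202 kip at 6.3 ft from L.
ΣM about L: R_y·13.1 − 20·5.4 − (1.07·8.6)·6.3 − 30·9.3 − 149.6 = 0 → R_y = 594.5726/13.1 = 45.3872 ≈ 45.39 kip.
ΣF_y = 0: L_y + 45.3872 − 20 − 1.07·8.6 − 30 = 0 → L_y = 13.81 kip.
ΣF_x = 0: no horizontal applied forces, so L_x = 0.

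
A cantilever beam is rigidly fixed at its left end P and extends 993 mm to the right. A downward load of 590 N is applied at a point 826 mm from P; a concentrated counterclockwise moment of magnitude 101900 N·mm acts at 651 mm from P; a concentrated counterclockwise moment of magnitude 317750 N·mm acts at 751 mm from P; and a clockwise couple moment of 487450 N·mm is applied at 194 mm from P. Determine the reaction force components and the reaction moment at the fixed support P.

P_x = 0, P_y = 590.0 N, M_P = 555100 N·mm

ΣF_x = 0: P_x = 0.
ΣF_y = 0: P_y − 590 = 0 → P_y = 590.0 N.
ΣM about P: M_P − 590·826 + 101900 + 317750 − 487450 = 0 → M_P = 555100 N·mm.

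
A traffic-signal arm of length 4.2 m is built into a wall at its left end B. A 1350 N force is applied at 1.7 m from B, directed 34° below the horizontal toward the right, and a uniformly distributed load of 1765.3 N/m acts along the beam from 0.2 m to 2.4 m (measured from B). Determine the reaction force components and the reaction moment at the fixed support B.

B_x = -1119 N, B_y = 4639 N, M_B = 6332 N·m

Resultant of the distributed load: 1765.3 × 2.2 = 3883.66 N at 1.3 m from B.
ΣF_x = 0: B_x + 1350·cos34° = 0 → B_x = -1119 N.
ΣF_y = 0: B_y − 1350·sin34° − 1765.3·2.2 = 0 → B_y = 4639 N.
ΣM about B: M_B − 1350·sin34°·1.7 − (1765.3·2.2)·1.3 = 0 → M_B = 6332 N·m.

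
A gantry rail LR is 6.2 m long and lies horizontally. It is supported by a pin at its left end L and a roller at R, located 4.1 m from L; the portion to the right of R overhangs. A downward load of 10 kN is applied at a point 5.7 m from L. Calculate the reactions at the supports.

L_x = 0, L_y = -3.902 kN, R_y = 13.90 kN

Moments about L: R_y·4.1 − 10·5.7 = 0 → R_y = 57/4.1 = 13.9024 ≈ 13.90 kN.
ΣF_y = 0: L_y + 13.9024 − 10 = 0 → L_y = -3.902 kN.
ΣF_x = 0: no horizontal applied forces, so L_x = 0.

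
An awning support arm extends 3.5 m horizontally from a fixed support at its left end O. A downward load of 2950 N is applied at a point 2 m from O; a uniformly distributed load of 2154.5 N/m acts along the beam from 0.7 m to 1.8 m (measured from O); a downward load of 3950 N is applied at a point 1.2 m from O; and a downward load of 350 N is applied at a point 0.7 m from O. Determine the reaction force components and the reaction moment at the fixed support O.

Resultant of the distributed load: 2154.5 × 1.1 = 2369.95 N at 1.25 m from O.
ΣF_x = 0: O_x = 0.
ΣF_y = 0: O_y − 2950 − 2154.5·1.1 − 3950 − 350 = 0 → O_y = 9620 N.
ΣM about O: M_O − 2950·2 − (2154.5·1.1)·1.25 − 3950·1.2 − 350·0.7 = 0 → M_O = 13850 N·m.

O_x = 0, O_y = 9620 N, M_O = 13850 N·m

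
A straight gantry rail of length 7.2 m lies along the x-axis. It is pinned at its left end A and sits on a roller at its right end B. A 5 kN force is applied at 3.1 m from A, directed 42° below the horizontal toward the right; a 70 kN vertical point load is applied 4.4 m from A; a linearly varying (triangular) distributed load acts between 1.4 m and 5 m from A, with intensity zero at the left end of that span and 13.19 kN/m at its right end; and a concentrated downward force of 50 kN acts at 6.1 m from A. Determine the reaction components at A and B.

A_x = -3.716 kN, A_y = 47.98 kN, B_y = 99.11 kN

Resultant of the triangular load: ½ × 13.19 × 3.6 = 23.742 kN, acting at 3.8 m from A (one-third of the span from the peak).
Moments about A: B_y·7.2 − 5·sin42°·3.1 − 70·4.4 − (½·13.19·3.6)·3.8 − 50·6.1 = 0 → B_y = 713.591/7.2 = 99.1099 ≈ 99.11 kN.
ΣF_y = 0: A_y + 99.1099 − 5·sin42° − 70 − ½·13.19·3.6 − 50 = 0 → A_y = 47.98 kN.
ΣF_x = 0: A_x + 5·cos42° = 0 → A_x = -3.716 kN.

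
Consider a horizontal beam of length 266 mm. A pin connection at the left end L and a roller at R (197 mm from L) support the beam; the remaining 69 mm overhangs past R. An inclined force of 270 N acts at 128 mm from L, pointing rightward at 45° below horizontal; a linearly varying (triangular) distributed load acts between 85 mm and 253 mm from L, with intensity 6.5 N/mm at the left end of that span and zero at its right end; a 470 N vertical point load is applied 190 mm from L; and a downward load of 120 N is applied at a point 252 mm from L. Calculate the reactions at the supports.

L_x = -190.9 N, L_y = 205.3 N, R_y = 1122 N

Resultant of the triangular load: ½ × 6.5 × 168 = 546 N, acting at 141 mm from L (one-third of the span from the peak).
ΣM about L: R_y·197 − 270·sin45°·128 − (½·6.5·168)·141 − 470·190 − 120·252 = 0 → R_y = 220964/197 = 1121.64 ≈ 1122 N.
ΣF_y = 0: L_y + 1121.64 − 270·sin45° − ½·6.5·168 − 470 − 120 = 0 → L_y = 205.3 N.
ΣF_x = 0: L_x + 270·cos45° = 0 → L_x = -190.9 N.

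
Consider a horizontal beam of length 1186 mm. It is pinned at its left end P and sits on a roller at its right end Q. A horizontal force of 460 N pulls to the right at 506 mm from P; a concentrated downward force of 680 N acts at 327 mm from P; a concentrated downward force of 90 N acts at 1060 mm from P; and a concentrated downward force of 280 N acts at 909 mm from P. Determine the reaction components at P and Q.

Taking moments about P: Q_y·1186 − 680·327 − 90·1060 − 280·909 = 0 → Q_y = 572280/1186 = 482.53 ≈ 482.5 N.
ΣF_y = 0: P_y + 482.53 − 680 − 90 − 280 = 0 → P_y = 567.5 N.
ΣF_x = 0: P_x + 460 = 0 → P_x = -460.0 N.

P_x = -460.0 N, P_y = 567.5 N, Q_y = 482.5 N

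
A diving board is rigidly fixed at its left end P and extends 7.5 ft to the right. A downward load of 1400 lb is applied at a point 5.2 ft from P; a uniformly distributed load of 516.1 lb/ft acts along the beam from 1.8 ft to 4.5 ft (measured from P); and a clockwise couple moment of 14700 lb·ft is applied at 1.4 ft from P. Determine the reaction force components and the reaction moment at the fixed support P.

P_x = 0, P_y = 2793 lb, M_P = 26370 lb·ft

Resultant of the distributed load: 516.1 × 2.7 = 1393.47 lb at 3.15 ft from P.
ΣF_x = 0: P_x = 0.
ΣF_y = 0: P_y − 1400 − 516.1·2.7 = 0 → P_y = 2793 lb.
ΣM about P: M_P − 1400·5.2 − (516.1·2.7)·3.15 − 14700 = 0 → M_P = 26370 lb·ft.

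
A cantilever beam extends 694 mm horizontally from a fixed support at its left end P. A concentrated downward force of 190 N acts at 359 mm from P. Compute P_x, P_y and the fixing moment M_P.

ΣF_x = 0: P_x = 0.
ΣF_y = 0: P_y − 190 = 0 → P_y = 190.0 N.
ΣM about P: M_P − 190·359 = 0 → M_P = 68210 N·mm.

P_x = 0, P_y = 190.0 N, M_P = 68210 N·mm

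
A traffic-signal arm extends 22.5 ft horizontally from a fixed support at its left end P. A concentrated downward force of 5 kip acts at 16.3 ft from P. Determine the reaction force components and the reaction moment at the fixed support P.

ΣF_x = 0: P_x = 0.
ΣF_y = 0: P_y − 5 = 0 → P_y = 5.000 kip.
ΣM about P: M_P − 5·16.3 = 0 → M_P = 81.50 kip·ft.

P_x = 0, P_y = 5.000 kip, M_P = 81.50 kip·ft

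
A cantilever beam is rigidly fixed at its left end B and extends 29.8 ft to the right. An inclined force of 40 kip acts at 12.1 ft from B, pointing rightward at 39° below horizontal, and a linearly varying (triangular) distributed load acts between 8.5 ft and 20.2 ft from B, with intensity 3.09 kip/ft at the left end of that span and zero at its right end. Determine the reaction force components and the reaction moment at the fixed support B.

Resultant of the triangular load: ½ × 3.09 × 11.7 = 18.0765 kip, acting at 12.4 ft from B (one-third of the span from the peak).
ΣF_x = 0: B_x + 40·cos39° = 0 → B_x = -31.09 kip.
ΣF_y = 0: B_y − 40·sin39° − ½·3.09·11.7 = 0 → B_y = 43.25 kip.
ΣM about B: M_B − 40·sin39°·12.1 − (½·3.09·11.7)·12.4 = 0 → M_B = 528.7 kip·ft.

B_x = -31.09 kip, B_y = 43.25 kip, M_B = 528.7 kip·ft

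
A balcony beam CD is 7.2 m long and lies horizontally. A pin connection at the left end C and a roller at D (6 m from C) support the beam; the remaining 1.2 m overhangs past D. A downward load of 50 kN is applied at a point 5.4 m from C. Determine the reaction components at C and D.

C_x = 0, C_y = 5.000 kN, D_y = 45.00 kN

Taking moments about C: D_y·6 − 50·5.4 = 0 → D_y = 270/6 = 45.00 kN.
ΣF_y = 0: C_y + 45 − 50 = 0 → C_y = 5.000 kN.
ΣF_x = 0: no horizontal applied forces, so C_x = 0.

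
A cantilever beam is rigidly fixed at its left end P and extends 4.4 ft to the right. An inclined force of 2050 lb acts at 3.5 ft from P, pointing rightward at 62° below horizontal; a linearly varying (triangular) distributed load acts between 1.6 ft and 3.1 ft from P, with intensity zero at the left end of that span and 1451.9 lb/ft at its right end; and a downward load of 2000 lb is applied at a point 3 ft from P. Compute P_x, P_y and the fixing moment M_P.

P_x = -962.4 lb, P_y = 4899 lb, M_P = 15170 lb·ft

Resultant of the triangular load: ½ × 1451.9 × 1.5 = 1088.925 lb, acting at 2.6 ft from P (one-third of the span from the peak).
ΣF_x = 0: P_x + 2050·cos62° = 0 → P_x = -962.4 lb.
ΣF_y = 0: P_y − 2050·sin62° − ½·1451.9·1.5 − 2000 = 0 → P_y = 4899 lb.
ΣM about P: M_P − 2050·sin62°·3.5 − (½·1451.9·1.5)·2.6 − 2000·3 = 0 → M_P = 15170 lb·ft.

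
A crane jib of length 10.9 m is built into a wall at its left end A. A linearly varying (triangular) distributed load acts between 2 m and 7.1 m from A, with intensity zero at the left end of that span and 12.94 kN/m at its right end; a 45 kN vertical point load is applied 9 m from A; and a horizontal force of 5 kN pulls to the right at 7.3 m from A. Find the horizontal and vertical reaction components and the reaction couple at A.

A_x = -5.000 kN, A_y = 78.00 kN, M_A = 583.2 kN·m

Resultant of the triangular load: ½ × 12.94 × 5.1 = 32.997 kN, acting at 5.4 m from A (one-third of the span from the peak).
ΣF_x = 0: A_x + 5 = 0 → A_x = -5.000 kN.
ΣF_y = 0: A_y − ½·12.94·5.1 − 45 = 0 → A_y = 78.00 kN.
ΣM about A: M_A − (½·12.94·5.1)·5.4 − 45·9 = 0 → M_A = 583.2 kN·m.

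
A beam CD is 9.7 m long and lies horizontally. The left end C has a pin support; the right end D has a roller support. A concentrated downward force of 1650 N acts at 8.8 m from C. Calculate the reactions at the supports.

C_x = 0, C_y = 153.1 N, D_y = 1497 N

Moments about C: D_y·9.7 − 1650·8.8 = 0 → D_y = 14520/9.7 = 1496.91 ≈ 1497 N.
ΣF_y = 0: C_y + 1496.91 − 1650 = 0 → C_y = 153.1 N.
ΣF_x = 0: no horizontal applied forces, so C_x = 0.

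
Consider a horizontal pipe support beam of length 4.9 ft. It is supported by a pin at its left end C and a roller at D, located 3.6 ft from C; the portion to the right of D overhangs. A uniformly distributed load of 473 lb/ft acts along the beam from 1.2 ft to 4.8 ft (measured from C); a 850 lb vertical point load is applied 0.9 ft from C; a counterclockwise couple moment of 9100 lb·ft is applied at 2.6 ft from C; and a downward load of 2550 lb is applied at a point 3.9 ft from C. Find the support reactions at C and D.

C_x = 0, C_y = 3237 lb, D_y = 1866 lb

Resultant of the distributed load: 473 × 3.6 = 1702.8 lb at 3 ft from C.
Taking moments about C: D_y·3.6 − (473·3.6)·3 − 850·0.9 + 9100 − 2550·3.9 = 0 → D_y = 6718.4/3.6 = 1866.22 ≈ 1866 lb.
ΣF_y = 0: C_y + 1866.22 − 473·3.6 − 850 − 2550 = 0 → C_y = 3237 lb.
ΣF_x = 0: no horizontal applied forces, so C_x = 0.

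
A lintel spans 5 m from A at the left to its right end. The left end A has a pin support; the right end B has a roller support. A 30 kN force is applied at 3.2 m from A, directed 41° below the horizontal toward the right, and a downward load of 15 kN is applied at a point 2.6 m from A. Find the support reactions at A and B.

A_x = -22.64 kN, A_y = 14.29 kN, B_y = 20.40 kN

ΣM about A: B_y·5 − 30·sin41°·3.2 − 15·2.6 = 0 → B_y = 101.982/5 = 20.3964 ≈ 20.40 kN.
ΣF_y = 0: A_y + 20.3964 − 30·sin41° − 15 = 0 → A_y = 14.29 kN.
ΣF_x = 0: A_x + 30·cos41° = 0 → A_x = -22.64 kN.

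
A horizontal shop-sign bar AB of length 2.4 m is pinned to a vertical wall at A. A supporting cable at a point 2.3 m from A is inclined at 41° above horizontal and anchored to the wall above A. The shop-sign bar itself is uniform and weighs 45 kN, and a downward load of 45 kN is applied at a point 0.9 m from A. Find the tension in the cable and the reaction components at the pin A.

T = 62.63 kN, A_x = 47.27 kN, A_y = 48.91 kN

ΣM about A: T·sin41°·2.3 − 45·1.2 − 45·0.9 = 0 → T = 94.5/(2.3·0.656059) = 62.6269 ≈ 62.63 kN.
ΣF_x = 0: A_x − T·cos41° = 0 → A_x = 62.6269 × 0.75471 = 47.27 kN.
ΣF_y = 0: A_y + T·sin41° − 45 − 45 = 0 → A_y = 90 − 62.6269 × 0.656059 = 48.91 kN.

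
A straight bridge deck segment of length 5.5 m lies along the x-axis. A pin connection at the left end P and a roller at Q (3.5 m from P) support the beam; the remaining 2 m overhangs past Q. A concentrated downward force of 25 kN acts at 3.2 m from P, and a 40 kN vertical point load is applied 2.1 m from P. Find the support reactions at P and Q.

P_x = 0, P_y = 18.14 kN, Q_y = 46.86 kN

Moments about P: Q_y·3.5 − 25·3.2 − 40·2.1 = 0 → Q_y = 164/3.5 = 46.8571 ≈ 46.86 kN.
ΣF_y = 0: P_y + 46.8571 − 25 − 40 = 0 → P_y = 18.14 kN.
ΣF_x = 0: no horizontal applied forces, so P_x = 0.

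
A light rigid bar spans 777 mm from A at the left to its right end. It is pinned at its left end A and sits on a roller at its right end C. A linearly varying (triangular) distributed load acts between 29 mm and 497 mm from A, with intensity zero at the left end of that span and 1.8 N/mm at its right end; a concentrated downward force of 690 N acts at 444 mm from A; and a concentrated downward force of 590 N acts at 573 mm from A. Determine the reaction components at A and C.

Resultant of the triangular load: ½ × 1.8 × 468 = 421.2 N, acting at 341 mm from A (one-third of the span from the peak).
Moments about A: C_y·777 − (½·1.8·468)·341 − 690·444 − 590·573 = 0 → C_y = 788059.2/777 = 1014.23 ≈ 1014 N.
ΣF_y = 0: A_y + 1014.23 − ½·1.8·468 − 690 − 590 = 0 → A_y = 687.0 N.
ΣF_x = 0: no horizontal applied forces, so A_x = 0.

A_x = 0, A_y = 687.0 N, C_y = 1014 N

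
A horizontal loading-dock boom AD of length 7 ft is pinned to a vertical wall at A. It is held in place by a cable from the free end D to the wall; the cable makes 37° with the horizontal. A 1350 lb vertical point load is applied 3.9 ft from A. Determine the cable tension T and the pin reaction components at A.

T = 1250 lb, A_x = 998.1 lb, A_y = 597.9 lb

ΣM about A: T·sin37°·7 − 1350·3.9 = 0 → T = 5265/(7·0.601815) = 1249.79 ≈ 1250 lb.
ΣF_x = 0: A_x − T·cos37° = 0 → A_x = 1249.79 × 0.798636 = 998.1 lb.
ΣF_y = 0: A_y + T·sin37° − 1350 = 0 → A_y = 1350 − 1249.79 × 0.601815 = 597.9 lb.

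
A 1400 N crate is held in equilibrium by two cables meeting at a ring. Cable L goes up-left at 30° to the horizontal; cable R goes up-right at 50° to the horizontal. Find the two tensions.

T_L = 913.8 N, T_R = 1231 N

ΣF_x = 0: −T_L·cos30° + T_R·cos50° = 0 → T_R = 1.3473·T_L.
ΣF_y = 0: T_L·sin30° + T_R·sin50° = 1400.
Substitute: T_L·(0.5 + 1.3473·0.766044) = 1400 → T_L = 913.784 ≈ 913.8 N.
Then T_R = 1.3473 × 913.784 = 1231 N.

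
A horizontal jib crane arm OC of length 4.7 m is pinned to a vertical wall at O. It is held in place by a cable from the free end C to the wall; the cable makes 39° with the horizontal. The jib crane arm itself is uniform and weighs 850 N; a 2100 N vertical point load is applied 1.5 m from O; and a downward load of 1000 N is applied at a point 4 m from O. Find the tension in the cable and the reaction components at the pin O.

T = 3093 N, O_x = 2403 N, O_y = 2004 N

ΣM about O: T·sin39°·4.7 − 850·2.35 − 2100·1.5 − 1000·4 = 0 → T = 9147.5/(4.7·0.62932) = 3092.67 ≈ 3093 N.
ΣF_x = 0: O_x − T·cos39° = 0 → O_x = 3092.67 × 0.777146 = 2403 N.
ΣF_y = 0: O_y + T·sin39° − 850 − 2100 − 1000 = 0 → O_y = 3950 − 3092.67 × 0.62932 = 2004 N.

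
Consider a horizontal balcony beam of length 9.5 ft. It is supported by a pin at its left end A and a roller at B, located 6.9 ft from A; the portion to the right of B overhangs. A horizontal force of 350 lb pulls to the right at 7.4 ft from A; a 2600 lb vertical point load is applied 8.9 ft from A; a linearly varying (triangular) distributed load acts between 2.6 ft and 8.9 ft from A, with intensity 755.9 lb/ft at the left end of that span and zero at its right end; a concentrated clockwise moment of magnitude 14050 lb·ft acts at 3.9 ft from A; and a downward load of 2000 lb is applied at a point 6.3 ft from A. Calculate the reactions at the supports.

Resultant of the triangular load: ½ × 755.9 × 6.3 = 2381.085 lb, acting at 4.7 ft from A (one-third of the span from the peak).
Moments about A: B_y·6.9 − 2600·8.9 − (½·755.9·6.3)·4.7 − 14050 − 2000·6.3 = 0 → B_y = 60981.0995/6.9 = 8837.84 ≈ 8838 lb.
ΣF_y = 0: A_y + 8837.84 − 2600 − ½·755.9·6.3 − 2000 = 0 → A_y = -1857 lb.
ΣF_x = 0: A_x + 350 = 0 → A_x = -350.0 lb.

A_x = -350.0 lb, A_y = -1857 lb, B_y = 8838 lb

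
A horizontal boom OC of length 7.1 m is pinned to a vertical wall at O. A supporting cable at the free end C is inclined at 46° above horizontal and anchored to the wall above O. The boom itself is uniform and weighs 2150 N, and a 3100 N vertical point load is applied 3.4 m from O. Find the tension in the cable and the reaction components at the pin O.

ΣM about O: T·sin46°·7.1 − 2150·3.55 − 3100·3.4 = 0 → T = 18172.5/(7.1·0.71934) = 3558.13 ≈ 3558 N.
ΣF_x = 0: O_x − T·cos46° = 0 → O_x = 3558.13 × 0.694658 = 2472 N.
ΣF_y = 0: O_y + T·sin46° − 2150 − 3100 = 0 → O_y = 5250 − 3558.13 × 0.71934 = 2690 N.

T = 3558 N, O_x = 2472 N, O_y = 2690 N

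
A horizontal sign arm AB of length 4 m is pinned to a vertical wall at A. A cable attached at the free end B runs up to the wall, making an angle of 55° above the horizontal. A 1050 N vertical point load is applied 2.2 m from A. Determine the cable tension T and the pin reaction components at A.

T = 705.0 N, A_x = 404.4 N, A_y = 472.5 N

ΣM about A: T·sin55°·4 − 1050·2.2 = 0 → T = 2310/(4·0.819152) = 704.997 ≈ 705.0 N.
ΣF_x = 0: A_x − T·cos55° = 0 → A_x = 704.997 × 0.573576 = 404.4 N.
ΣF_y = 0: A_y + T·sin55° − 1050 = 0 → A_y = 1050 − 704.997 × 0.819152 = 472.5 N.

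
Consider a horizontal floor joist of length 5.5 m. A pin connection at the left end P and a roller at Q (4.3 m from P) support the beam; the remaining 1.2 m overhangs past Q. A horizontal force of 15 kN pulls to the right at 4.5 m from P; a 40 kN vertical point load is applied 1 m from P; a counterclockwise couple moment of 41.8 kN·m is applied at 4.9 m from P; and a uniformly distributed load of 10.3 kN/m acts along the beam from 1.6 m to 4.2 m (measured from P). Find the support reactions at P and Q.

P_x = -15.00 kN, P_y = 49.14 kN, Q_y = 17.64 kN

Resultant of the distributed load: 10.3 × 2.6 = 26.78 kN at 2.9 m from P.
Taking moments about P: Q_y·4.3 − 40·1 + 41.8 − (10.3·2.6)·2.9 = 0 → Q_y = 75.862/4.3 = 17.6423 ≈ 17.64 kN.
ΣF_y = 0: P_y + 17.6423 − 40 − 10.3·2.6 = 0 → P_y = 49.14 kN.
ΣF_x = 0: P_x + 15 = 0 → P_x = -15.00 kN.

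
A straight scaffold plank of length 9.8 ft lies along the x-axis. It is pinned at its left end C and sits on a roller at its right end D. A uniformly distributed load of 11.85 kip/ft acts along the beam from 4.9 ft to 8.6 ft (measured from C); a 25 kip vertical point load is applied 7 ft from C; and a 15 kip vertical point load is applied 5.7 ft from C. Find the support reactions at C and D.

C_x = 0, C_y = 27.06 kip, D_y = 56.78 kip

Resultant of the distributed load: 11.85 × 3.7 = 43.845 kip at 6.75 ft from C.
Taking moments about C: D_y·9.8 − (11.85·3.7)·6.75 − 25·7 − 15·5.7 = 0 → D_y = 556.45375/9.8 = 56.781 ≈ 56.78 kip.
ΣF_y = 0: C_y + 56.781 − 11.85·3.7 − 25 − 15 = 0 → C_y = 27.06 kip.
ΣF_x = 0: no horizontal applied forces, so C_x = 0.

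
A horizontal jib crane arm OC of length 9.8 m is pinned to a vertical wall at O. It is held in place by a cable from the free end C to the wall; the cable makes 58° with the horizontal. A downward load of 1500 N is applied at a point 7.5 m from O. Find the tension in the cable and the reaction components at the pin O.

ΣM about O: T·sin58°·9.8 − 1500·7.5 = 0 → T = 11250/(9.8·0.848048) = 1353.65 ≈ 1354 N.
ΣF_x = 0: O_x − T·cos58° = 0 → O_x = 1353.65 × 0.529919 = 717.3 N.
ΣF_y = 0: O_y + T·sin58° − 1500 = 0 → O_y = 1500 − 1353.65 × 0.848048 = 352.0 N.

T = 1354 N, O_x = 717.3 N, O_y = 352.0 N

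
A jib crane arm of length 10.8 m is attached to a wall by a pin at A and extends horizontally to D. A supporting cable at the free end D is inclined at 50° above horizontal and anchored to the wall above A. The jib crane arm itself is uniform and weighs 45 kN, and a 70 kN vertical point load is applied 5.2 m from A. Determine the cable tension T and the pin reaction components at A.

ΣM about A: T·sin50°·10.8 − 45·5.4 − 70·5.2 = 0 → T = 607/(10.8·0.766044) = 73.3688 ≈ 73.37 kN.
ΣF_x = 0: A_x − T·cos50° = 0 → A_x = 73.3688 × 0.642788 = 47.16 kN.
ΣF_y = 0: A_y + T·sin50° − 45 − 70 = 0 → A_y = 115 − 73.3688 × 0.766044 = 58.80 kN.

T = 73.37 kN, A_x = 47.16 kN, A_y = 58.80 kN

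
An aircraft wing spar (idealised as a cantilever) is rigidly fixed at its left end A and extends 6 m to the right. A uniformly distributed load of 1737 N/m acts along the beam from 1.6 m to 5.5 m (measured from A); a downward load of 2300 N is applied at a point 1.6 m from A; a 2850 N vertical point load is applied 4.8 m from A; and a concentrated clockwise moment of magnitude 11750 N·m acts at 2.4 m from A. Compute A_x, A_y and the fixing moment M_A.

A_x = 0, A_y = 11920 N, M_A = 53160 N·m

Resultant of the distributed load: 1737 × 3.9 = 6774.3 N at 3.55 m from A.
ΣF_x = 0: A_x = 0.
ΣF_y = 0: A_y − 1737·3.9 − 2300 − 2850 = 0 → A_y = 11920 N.
ΣM about A: M_A − (1737·3.9)·3.55 − 2300·1.6 − 2850·4.8 − 11750 = 0 → M_A = 53160 N·m.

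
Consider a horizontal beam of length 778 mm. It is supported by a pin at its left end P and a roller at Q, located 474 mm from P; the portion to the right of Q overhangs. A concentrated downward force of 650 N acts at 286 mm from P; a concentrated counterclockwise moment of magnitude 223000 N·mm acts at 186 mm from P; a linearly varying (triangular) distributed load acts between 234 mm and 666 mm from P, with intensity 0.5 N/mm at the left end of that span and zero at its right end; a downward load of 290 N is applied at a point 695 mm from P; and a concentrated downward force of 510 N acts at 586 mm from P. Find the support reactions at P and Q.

P_x = 0, P_y = 494.4 N, Q_y = 1064 N

Resultant of the triangular load: ½ × 0.5 × 432 = 108 N, acting at 378 mm from P (one-third of the span from the peak).
Moments about P: Q_y·474 − 650·286 + 223000 − (½·0.5·432)·378 − 290·695 − 510·586 = 0 → Q_y = 504134/474 = 1063.57 ≈ 1064 N.
ΣF_y = 0: P_y + 1063.57 − 650 − ½·0.5·432 − 290 − 510 = 0 → P_y = 494.4 N.
ΣF_x = 0: no horizontal applied forces, so P_x = 0.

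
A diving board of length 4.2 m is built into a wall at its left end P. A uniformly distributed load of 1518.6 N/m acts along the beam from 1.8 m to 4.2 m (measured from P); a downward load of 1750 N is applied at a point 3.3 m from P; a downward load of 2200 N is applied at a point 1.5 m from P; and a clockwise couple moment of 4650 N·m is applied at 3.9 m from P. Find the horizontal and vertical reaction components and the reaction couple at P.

P_x = 0, P_y = 7595 N, M_P = 24660 N·m

Resultant of the distributed load: 1518.6 × 2.4 = 3644.64 N at 3 m from P.
ΣF_x = 0: P_x = 0.
ΣF_y = 0: P_y − 1518.6·2.4 − 1750 − 2200 = 0 → P_y = 7595 N.
ΣM about P: M_P − (1518.6·2.4)·3 − 1750·3.3 − 2200·1.5 − 4650 = 0 → M_P = 24660 N·m.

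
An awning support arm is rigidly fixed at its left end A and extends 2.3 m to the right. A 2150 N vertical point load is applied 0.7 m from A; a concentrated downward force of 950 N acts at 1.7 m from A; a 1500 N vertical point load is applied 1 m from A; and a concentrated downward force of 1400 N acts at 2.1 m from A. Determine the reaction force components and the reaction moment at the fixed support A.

A_x = 0, A_y = 6000 N, M_A = 7560 N·m

ΣF_x = 0: A_x = 0.
ΣF_y = 0: A_y − 2150 − 950 − 1500 − 1400 = 0 → A_y = 6000 N.
ΣM about A: M_A − 2150·0.7 − 950·1.7 − 1500·1 − 1400·2.1 = 0 → M_A = 7560 N·m.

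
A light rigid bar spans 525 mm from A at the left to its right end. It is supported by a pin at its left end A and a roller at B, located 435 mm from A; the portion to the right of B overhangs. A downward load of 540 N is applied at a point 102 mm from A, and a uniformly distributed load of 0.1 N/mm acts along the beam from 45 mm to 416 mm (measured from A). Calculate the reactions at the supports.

A_x = 0, A_y = 430.8 N, B_y = 146.3 N

Resultant of the distributed load: 0.1 × 371 = 37.1 N at 230.5 mm from A.
ΣM about A: B_y·435 − 540·102 − (0.1·371)·230.5 = 0 → B_y = 63631.55/435 = 146.279 ≈ 146.3 N.
ΣF_y = 0: A_y + 146.279 − 540 − 0.1·371 = 0 → A_y = 430.8 N.
ΣF_x = 0: no horizontal applied forces, so A_x = 0.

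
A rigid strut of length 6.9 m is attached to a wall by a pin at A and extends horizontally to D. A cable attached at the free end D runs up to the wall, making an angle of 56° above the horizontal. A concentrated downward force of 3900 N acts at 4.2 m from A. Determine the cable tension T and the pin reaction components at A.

ΣM about A: T·sin56°·6.9 − 3900·4.2 = 0 → T = 16380/(6.9·0.829038) = 2863.46 ≈ 2863 N.
ΣF_x = 0: A_x − T·cos56° = 0 → A_x = 2863.46 × 0.559193 = 1601 N.
ΣF_y = 0: A_y + T·sin56° − 3900 = 0 → A_y = 3900 − 2863.46 × 0.829038 = 1526 N.

T = 2863 N, A_x = 1601 N, A_y = 1526 N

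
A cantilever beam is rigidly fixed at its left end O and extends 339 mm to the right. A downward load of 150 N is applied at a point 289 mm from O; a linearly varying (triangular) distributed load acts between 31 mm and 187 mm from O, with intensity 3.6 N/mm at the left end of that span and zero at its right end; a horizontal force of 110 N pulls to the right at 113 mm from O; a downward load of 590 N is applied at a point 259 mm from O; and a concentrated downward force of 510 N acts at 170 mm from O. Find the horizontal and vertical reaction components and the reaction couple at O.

O_x = -110.0 N, O_y = 1531 N, M_O = 306200 N·mm

Resultant of the triangular load: ½ × 3.6 × 156 = 280.8 N, acting at 83 mm from O (one-third of the span from the peak).
ΣF_x = 0: O_x + 110 = 0 → O_x = -110.0 N.
ΣF_y = 0: O_y − 150 − ½·3.6·156 − 590 − 510 = 0 → O_y = 1531 N.
ΣM about O: M_O − 150·289 − (½·3.6·156)·83 − 590·259 − 510·170 = 0 → M_O = 306200 N·mm.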